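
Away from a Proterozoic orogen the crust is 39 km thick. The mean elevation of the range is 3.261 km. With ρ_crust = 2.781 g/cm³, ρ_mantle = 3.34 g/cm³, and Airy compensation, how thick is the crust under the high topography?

58.5 km

Root depth r = h ρ_c / (ρ_m − ρ_c) = 3.261 km × 2.781 / 0.559 = 16.22 km.
Total thickness = T + h + r = 39 km + 3.261 km + 16.22 km = 58.5 km.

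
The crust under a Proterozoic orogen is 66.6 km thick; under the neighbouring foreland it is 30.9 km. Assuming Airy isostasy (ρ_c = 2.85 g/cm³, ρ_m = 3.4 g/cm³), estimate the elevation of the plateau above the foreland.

5.78 km

Excess crust Δ = 66.6 km − 30.9 km = 35.7 km, split between elevation h and root r with h + r = Δ.
Airy balance ρ_c h = (ρ_m − ρ_c) r gives r = h ρ_c/(ρ_m − ρ_c), so h (1 + ρ_c/(ρ_m − ρ_c)) = Δ, i.e. h = Δ (ρ_m − ρ_c)/ρ_m.
h = 35.7 km × 0.55/3.4 = 5.78 km.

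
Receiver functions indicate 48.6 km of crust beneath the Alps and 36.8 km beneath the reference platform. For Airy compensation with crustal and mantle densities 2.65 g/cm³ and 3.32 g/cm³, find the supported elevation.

2.38 km

Excess crust Δ = 48.6 km − 36.8 km = 11.8 km, split between elevation h and root r with h + r = Δ.
Airy balance ρ_c h = (ρ_m − ρ_c) r gives r = h ρ_c/(ρ_m − ρ_c), so h (1 + ρ_c/(ρ_m − ρ_c)) = Δ, i.e. h = Δ (ρ_m − ρ_c)/ρ_m.
h = 11.8 km × 0.67/3.32 = 2.38 km.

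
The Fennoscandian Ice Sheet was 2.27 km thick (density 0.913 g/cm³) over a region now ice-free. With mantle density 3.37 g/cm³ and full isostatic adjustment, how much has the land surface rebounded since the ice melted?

Removing the load lets mantle flow back in; uplift u satisfies ρ_ice t = ρ_m u.
u = t ρ_ice/ρ_m = 2.27 km × 0.913/3.37 = 0.615 km.

0.615 km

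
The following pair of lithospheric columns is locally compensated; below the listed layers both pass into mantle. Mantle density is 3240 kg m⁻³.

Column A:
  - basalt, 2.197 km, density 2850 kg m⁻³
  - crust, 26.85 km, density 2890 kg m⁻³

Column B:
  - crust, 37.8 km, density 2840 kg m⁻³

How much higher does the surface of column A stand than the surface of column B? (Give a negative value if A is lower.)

For any compensation level in the mantle, the mantle terms cancel and isostasy reduces to e = (Σt_A − Σt_B) − (Σ(ρt)_A − Σ(ρt)_B) / ρ_m.
Σt_A = 29.047 km; Σt_B = 37.8 km; Σ(ρt)_A = 83857.95; Σ(ρt)_B = 107352 (in km·kg m⁻³).
e = (29.047 − 37.8) − (83857.95 − 107352) / 3240 = −1.5 km.

−1.5 km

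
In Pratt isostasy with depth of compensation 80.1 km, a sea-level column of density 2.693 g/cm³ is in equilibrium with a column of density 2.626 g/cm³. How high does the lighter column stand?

2.04 km

ρ_ref D = ρ (D + h) → h = D (ρ_ref − ρ)/ρ.
h = 80.1 km × (2.693 − 2.626)/2.626 = 2.04 km.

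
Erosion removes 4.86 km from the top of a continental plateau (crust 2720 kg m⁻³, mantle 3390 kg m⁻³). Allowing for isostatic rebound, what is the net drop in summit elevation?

Rebound u = e ρ_c/ρ_m = 4.86 km × 2720/3390 = 3.899 km.
Net surface drop = e − u = 4.86 km − 3.899 km = e (ρ_m − ρ_c)/ρ_m = 0.961 km.

0.961 km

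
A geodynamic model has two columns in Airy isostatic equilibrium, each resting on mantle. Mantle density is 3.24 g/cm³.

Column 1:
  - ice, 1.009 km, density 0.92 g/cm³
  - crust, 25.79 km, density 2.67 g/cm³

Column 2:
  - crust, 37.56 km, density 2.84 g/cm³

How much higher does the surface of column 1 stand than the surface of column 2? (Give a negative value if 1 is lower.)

For any compensation level in the mantle, the mantle terms cancel and isostasy reduces to e = (Σt_1 − Σt_2) − (Σ(ρt)_1 − Σ(ρt)_2) / ρ_m.
Σt_1 = 26.799 km; Σt_2 = 37.56 km; Σ(ρt)_1 = 69.78758; Σ(ρt)_2 = 106.6704 (in km·g/cm³).
e = (26.799 − 37.56) − (69.78758 − 106.6704) / 3.24 = 0.623 km.

0.623 km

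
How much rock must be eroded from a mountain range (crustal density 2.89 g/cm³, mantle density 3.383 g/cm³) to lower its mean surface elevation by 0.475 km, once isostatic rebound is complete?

3.26 km

Net drop Δ = e − u = e − e ρ_c/ρ_m = e (ρ_m − ρ_c)/ρ_m.
e = Δ ρ_m/(ρ_m − ρ_c) = 0.475 km × 3.383/0.493 = 3.26 km.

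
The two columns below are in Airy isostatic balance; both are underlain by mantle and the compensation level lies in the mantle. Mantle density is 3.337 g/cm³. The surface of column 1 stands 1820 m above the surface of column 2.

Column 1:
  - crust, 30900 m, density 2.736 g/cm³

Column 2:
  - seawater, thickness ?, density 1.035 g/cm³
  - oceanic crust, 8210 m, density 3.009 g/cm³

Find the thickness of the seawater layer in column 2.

Take the compensation level at the base of the deeper column (depth z_c below the surface of column 1) and equate Σ ρ_i t_i down to z_c; mantle fills any gap and the z_c terms cancel.
Column 1: 30900×2.736 + (z_c − 30900)×3.337
Column 2: 1820×0 + x×1.035 + 8210×3.009 + (z_c − 1820 − 8210 − x)×3.337
The z_c×3.337 term appears on both sides and cancels. Collect the known terms of each column as K = Σ(ρt)_known − 3.337 × (depth of known layers): K_1 = 84542.4 − 3.337×30900 = −18570.9; K_2 = 24703.89 − 3.337×(1820 + 8210) = −8766.22.
Balance: K_1 = K_2 − x×(3.337 − 1.035), so x = (K_2 − K_1)/(3.337 − 1.035) = 9804.68/2.302 = 4260 m.

4260 m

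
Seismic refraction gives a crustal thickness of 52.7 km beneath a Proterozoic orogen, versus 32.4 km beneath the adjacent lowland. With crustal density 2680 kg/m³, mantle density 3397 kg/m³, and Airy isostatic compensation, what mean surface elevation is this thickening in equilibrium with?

Excess crust Δ = 52.7 km − 32.4 km = 20.3 km, split between elevation h and root r with h + r = Δ.
Airy balance ρ_c h = (ρ_m − ρ_c) r gives r = h ρ_c/(ρ_m − ρ_c), so h (1 + ρ_c/(ρ_m − ρ_c)) = Δ, i.e. h = Δ (ρ_m − ρ_c)/ρ_m.
h = 20.3 km × 717/3397 = 4.28 km.

4.28 km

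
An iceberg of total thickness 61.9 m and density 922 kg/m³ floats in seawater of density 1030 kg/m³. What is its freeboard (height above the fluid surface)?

6.49 m

Floating equilibrium: submerged depth d = t ρ_obj/ρ_fluid = 61.9 m × 922/1030 = 55.41 m.
Freeboard = t − d = 61.9 m − 55.41 m = 6.49 m.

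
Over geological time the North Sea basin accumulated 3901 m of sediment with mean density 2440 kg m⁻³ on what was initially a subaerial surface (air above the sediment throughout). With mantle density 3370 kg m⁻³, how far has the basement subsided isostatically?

Subaerial load: s = t ρ_sed / ρ_m = 3901 m × 2440/3370 = 2820 m.

2820 m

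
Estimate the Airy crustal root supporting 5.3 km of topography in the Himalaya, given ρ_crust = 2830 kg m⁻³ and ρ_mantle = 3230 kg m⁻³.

In Airy isostatic equilibrium: the weight of the topography is balanced by the buoyancy of the root, ρ_c h = (ρ_m − ρ_c) r.
r = h · ρ_c / (ρ_m − ρ_c) = 5.3 km × 2830 / (3230 − 2830) = 37.5 km.

37.5 km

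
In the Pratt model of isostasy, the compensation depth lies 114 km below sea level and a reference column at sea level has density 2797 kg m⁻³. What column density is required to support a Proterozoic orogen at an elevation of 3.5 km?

2710 kg m⁻³

Pratt balance: ρ_ref D = ρ (D + h).
ρ = ρ_ref D/(D + h) = 2797 × 114 km/(114 km + 3.5 km) = 2710 kg m⁻³.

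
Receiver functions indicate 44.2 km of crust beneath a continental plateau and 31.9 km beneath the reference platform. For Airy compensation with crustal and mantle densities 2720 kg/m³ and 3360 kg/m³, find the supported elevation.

Excess crust Δ = 44.2 km − 31.9 km = 12.3 km, split between elevation h and root r with h + r = Δ.
Airy balance ρ_c h = (ρ_m − ρ_c) r gives r = h ρ_c/(ρ_m − ρ_c), so h (1 + ρ_c/(ρ_m − ρ_c)) = Δ, i.e. h = Δ (ρ_m − ρ_c)/ρ_m.
h = 12.3 km × 640/3360 = 2.34 km.

2.34 km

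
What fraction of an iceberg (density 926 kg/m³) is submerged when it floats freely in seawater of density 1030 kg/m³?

Submerged fraction = ρ_obj/ρ_fluid = 926/1030 = 0.899.

0.899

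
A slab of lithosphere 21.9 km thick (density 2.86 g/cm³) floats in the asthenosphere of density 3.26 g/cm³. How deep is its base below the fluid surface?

19.2 km

Draft d = t ρ_obj/ρ_fluid = 21.9 km × 2.86/3.26 = 19.2 km.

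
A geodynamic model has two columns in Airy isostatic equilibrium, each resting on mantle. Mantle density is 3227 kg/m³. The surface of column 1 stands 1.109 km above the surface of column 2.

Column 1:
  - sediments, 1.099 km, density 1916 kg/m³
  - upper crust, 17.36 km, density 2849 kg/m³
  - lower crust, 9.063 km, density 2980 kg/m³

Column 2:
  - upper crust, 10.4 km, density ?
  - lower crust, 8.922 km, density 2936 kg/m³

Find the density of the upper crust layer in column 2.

Take the compensation level at the base of the deeper column (depth z_c below the surface of column 1) and equate Σ ρ_i t_i down to z_c; mantle fills any gap and the z_c terms cancel.
Column 1: 1.099×1916 + 17.36×2849 + 9.063×2980 + (z_c − 27.522)×3227
Column 2: 1.109×0 + 10.4×ρ + 8.922×2936 + (z_c − 1.109 − 19.322)×3227
The z_c×3227 term appears on both sides and cancels. Collect the known terms of each column as K = Σ(ρt)_known − 3227 × (depth of known layers): K_1 = 78572.064 − 3227×27.522 = −10241.43; K_2 = 26194.992 − 3227×(1.109 + 19.322) = −39735.845.
Balance: K_1 = K_2 + 10.4×ρ, so ρ = (K_1 − K_2)/10.4 = 29494.4/10.4 = 2840 kg/m³.

2840 kg/m³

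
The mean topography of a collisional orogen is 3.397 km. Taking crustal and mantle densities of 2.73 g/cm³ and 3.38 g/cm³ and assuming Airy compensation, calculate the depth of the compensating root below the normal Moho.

Equating mass per unit area of the two columns: the weight of the topography is balanced by the buoyancy of the root, ρ_c h = (ρ_m − ρ_c) r.
r = h · ρ_c / (ρ_m − ρ_c) = 3.397 km × 2.73 / (3.38 − 2.73) = 14.3 km.

14.3 km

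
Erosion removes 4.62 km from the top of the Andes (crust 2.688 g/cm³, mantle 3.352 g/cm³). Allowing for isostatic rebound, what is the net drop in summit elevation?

0.915 km

Rebound u = e ρ_c/ρ_m = 4.62 km × 2.688/3.352 = 3.705 km.
Net surface drop = e − u = 4.62 km − 3.705 km = e (ρ_m − ρ_c)/ρ_m = 0.915 km.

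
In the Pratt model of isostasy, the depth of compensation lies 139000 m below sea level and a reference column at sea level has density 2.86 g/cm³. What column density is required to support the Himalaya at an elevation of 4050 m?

Pratt balance: ρ_ref D = ρ (D + h).
ρ = ρ_ref D/(D + h) = 2.86 × 139000 m/(139000 m + 4050 m) = 2.78 g/cm³.

2.78 g/cm³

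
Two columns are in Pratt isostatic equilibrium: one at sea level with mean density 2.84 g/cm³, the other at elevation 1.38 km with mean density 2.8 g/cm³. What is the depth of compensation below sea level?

96.6 km

ρ_ref D = ρ (D + h) → D (ρ_ref − ρ) = ρ h.
D = ρ h/(ρ_ref − ρ) = 2.8 × 1.38 km/(2.84 − 2.8) = 96.6 km.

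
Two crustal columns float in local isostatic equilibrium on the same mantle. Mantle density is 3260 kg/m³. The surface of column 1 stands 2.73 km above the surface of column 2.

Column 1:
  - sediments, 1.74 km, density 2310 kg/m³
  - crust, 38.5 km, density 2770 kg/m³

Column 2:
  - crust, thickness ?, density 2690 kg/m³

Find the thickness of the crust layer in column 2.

20.4 km

Take the compensation level at the base of the deeper column (depth z_c below the surface of column 1) and equate Σ ρ_i t_i down to z_c; mantle fills any gap and the z_c terms cancel.
Column 1: 1.74×2310 + 38.5×2770 + (z_c − 40.24)×3260
Column 2: 2.73×0 + x×2690 + (z_c − 2.73 − 0 − x)×3260
The z_c×3260 term appears on both sides and cancels. Collect the known terms of each column as K = Σ(ρt)_known − 3260 × (depth of known layers): K_1 = 110664.4 − 3260×40.24 = −20518; K_2 = 0 − 3260×(2.73 + 0) = −8899.8.
Balance: K_1 = K_2 − x×(3260 − 2690), so x = (K_2 − K_1)/(3260 − 2690) = 11618.2/570 = 20.4 km.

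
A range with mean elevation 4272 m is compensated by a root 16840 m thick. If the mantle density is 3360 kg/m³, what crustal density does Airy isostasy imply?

2680 kg/m³

ρ_c h = (ρ_m − ρ_c) r → ρ_c (h + r) = ρ_m r → ρ_c = ρ_m r / (h + r).
ρ_c = 3360 × 16840 m / (4272 m + 16840 m) = 2680 kg/m³.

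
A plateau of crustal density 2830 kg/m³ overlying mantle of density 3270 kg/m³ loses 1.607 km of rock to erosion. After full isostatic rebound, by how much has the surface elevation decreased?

Rebound u = e ρ_c/ρ_m = 1.607 km × 2830/3270 = 1.391 km.
Net surface drop = e − u = 1.607 km − 1.391 km = e (ρ_m − ρ_c)/ρ_m = 0.216 km.

0.216 km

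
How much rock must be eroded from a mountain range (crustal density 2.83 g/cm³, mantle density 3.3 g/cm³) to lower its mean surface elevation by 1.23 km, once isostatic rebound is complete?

Net drop Δ = e − u = e − e ρ_c/ρ_m = e (ρ_m − ρ_c)/ρ_m.
e = Δ ρ_m/(ρ_m − ρ_c) = 1.23 km × 3.3/0.47 = 8.64 km.

8.64 km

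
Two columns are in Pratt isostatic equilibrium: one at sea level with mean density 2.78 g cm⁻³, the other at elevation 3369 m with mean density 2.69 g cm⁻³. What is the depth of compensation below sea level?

101000 m

ρ_ref D = ρ (D + h) → D (ρ_ref − ρ) = ρ h.
D = ρ h/(ρ_ref − ρ) = 2.69 × 3369 m/(2.78 − 2.69) = 101000 m.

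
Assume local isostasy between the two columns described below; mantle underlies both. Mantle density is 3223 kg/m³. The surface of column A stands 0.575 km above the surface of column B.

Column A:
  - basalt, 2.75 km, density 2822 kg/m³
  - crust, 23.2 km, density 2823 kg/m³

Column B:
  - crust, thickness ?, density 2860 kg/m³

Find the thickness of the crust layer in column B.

23.5 km

Take the compensation level at the base of the deeper column (depth z_c below the surface of column A) and equate Σ ρ_i t_i down to z_c; mantle fills any gap and the z_c terms cancel.
Column A: 2.75×2822 + 23.2×2823 + (z_c − 25.95)×3223
Column B: 0.575×0 + x×2860 + (z_c − 0.575 − 0 − x)×3223
The z_c×3223 term appears on both sides and cancels. Collect the known terms of each column as K = Σ(ρt)_known − 3223 × (depth of known layers): K_A = 73254.1 − 3223×25.95 = −10382.75; K_B = 0 − 3223×(0.575 + 0) = −1853.225.
Balance: K_A = K_B − x×(3223 − 2860), so x = (K_B − K_A)/(3223 − 2860) = 8529.52/363 = 23.5 km.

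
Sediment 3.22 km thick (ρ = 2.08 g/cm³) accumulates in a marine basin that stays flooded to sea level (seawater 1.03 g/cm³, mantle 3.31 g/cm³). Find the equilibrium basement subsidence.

Submarine loading: the sediment displaces seawater, and the subsidence is in turn flooded, so s (ρ_m − ρ_w) = t (ρ_sed − ρ_w).
s = 3.22 km × (2.08 − 1.03) / (3.31 − 1.03) = 1.48 km.

1.48 km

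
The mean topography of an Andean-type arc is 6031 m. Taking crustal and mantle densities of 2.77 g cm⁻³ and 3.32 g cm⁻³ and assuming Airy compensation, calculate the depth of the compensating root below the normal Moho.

For local isostatic compensation: the weight of the topography is balanced by the buoyancy of the root, ρ_c h = (ρ_m − ρ_c) r.
r = h · ρ_c / (ρ_m − ρ_c) = 6031 m × 2.77 / (3.32 − 2.77) = 30400 m.

30400 m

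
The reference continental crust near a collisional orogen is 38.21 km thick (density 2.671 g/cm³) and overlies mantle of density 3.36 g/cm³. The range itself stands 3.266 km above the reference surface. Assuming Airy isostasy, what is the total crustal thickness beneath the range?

Root depth r = h ρ_c / (ρ_m − ρ_c) = 3.266 km × 2.671 / 0.689 = 12.66 km.
Total thickness = T + h + r = 38.21 km + 3.266 km + 12.66 km = 54.1 km.

54.1 km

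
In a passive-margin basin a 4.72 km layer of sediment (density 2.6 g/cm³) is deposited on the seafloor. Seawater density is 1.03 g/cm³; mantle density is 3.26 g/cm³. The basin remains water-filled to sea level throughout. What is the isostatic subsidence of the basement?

3.32 km

Submarine loading: the sediment displaces seawater, and the subsidence is in turn flooded, so s (ρ_m − ρ_w) = t (ρ_sed − ρ_w).
s = 4.72 km × (2.6 − 1.03) / (3.26 − 1.03) = 3.32 km.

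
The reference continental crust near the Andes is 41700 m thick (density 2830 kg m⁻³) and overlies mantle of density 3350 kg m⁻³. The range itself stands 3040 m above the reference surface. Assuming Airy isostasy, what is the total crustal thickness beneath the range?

61300 m

Root depth r = h ρ_c / (ρ_m − ρ_c) = 3040 m × 2830 / 520 = 16540 m.
Total thickness = T + h + r = 41700 m + 3040 m + 16540 m = 61300 m.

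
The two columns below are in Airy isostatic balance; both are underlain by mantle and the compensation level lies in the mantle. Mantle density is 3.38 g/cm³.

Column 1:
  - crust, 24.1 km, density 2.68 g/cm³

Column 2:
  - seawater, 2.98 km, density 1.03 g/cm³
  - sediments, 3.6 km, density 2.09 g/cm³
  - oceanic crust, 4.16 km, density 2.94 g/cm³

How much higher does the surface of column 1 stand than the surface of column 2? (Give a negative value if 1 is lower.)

1 km

For any compensation level in the mantle, the mantle terms cancel and isostasy reduces to e = (Σt_1 − Σt_2) − (Σ(ρt)_1 − Σ(ρt)_2) / ρ_m.
Σt_1 = 24.1 km; Σt_2 = 10.74 km; Σ(ρt)_1 = 64.588; Σ(ρt)_2 = 22.8238 (in km·g/cm³).
e = (24.1 − 10.74) − (64.588 − 22.8238) / 3.38 = 1 km.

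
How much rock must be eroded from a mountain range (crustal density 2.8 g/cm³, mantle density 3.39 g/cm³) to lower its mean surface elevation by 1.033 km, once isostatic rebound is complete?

Net drop Δ = e − u = e − e ρ_c/ρ_m = e (ρ_m − ρ_c)/ρ_m.
e = Δ ρ_m/(ρ_m − ρ_c) = 1.033 km × 3.39/0.59 = 5.94 km.

5.94 km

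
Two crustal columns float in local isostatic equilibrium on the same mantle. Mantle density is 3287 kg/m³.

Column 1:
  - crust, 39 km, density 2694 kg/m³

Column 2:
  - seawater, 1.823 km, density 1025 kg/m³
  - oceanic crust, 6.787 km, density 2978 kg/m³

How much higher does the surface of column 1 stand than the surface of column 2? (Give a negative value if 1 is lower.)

For any compensation level in the mantle, the mantle terms cancel and isostasy reduces to e = (Σt_1 − Σt_2) − (Σ(ρt)_1 − Σ(ρt)_2) / ρ_m.
Σt_1 = 39 km; Σt_2 = 8.61 km; Σ(ρt)_1 = 105066; Σ(ρt)_2 = 22080.261 (in km·kg/m³).
e = (39 − 8.61) − (105066 − 22080.261) / 3287 = 5.14 km.

5.14 km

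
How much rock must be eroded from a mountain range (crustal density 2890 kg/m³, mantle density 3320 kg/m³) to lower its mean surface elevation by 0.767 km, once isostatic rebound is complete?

5.92 km

Net drop Δ = e − u = e − e ρ_c/ρ_m = e (ρ_m − ρ_c)/ρ_m.
e = Δ ρ_m/(ρ_m − ρ_c) = 0.767 km × 3320/430 = 5.92 km.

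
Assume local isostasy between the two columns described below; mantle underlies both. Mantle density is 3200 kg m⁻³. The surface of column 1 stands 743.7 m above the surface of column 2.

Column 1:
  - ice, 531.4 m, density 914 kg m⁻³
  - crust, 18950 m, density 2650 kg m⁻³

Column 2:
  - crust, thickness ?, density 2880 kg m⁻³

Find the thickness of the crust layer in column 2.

28900 m

Take the compensation level at the base of the deeper column (depth z_c below the surface of column 1) and equate Σ ρ_i t_i down to z_c; mantle fills any gap and the z_c terms cancel.
Column 1: 531.4×914 + 18950×2650 + (z_c − 19481.4)×3200
Column 2: 743.7×0 + x×2880 + (z_c − 743.7 − 0 − x)×3200
The z_c×3200 term appears on both sides and cancels. Collect the known terms of each column as K = Σ(ρt)_known − 3200 × (depth of known layers): K_1 = 50703199.6 − 3200×19481.4 = −11637280.4; K_2 = 0 − 3200×(743.7 + 0) = −2379840.
Balance: K_1 = K_2 − x×(3200 − 2880), so x = (K_2 − K_1)/(3200 − 2880) = 9257440/320 = 28900 m.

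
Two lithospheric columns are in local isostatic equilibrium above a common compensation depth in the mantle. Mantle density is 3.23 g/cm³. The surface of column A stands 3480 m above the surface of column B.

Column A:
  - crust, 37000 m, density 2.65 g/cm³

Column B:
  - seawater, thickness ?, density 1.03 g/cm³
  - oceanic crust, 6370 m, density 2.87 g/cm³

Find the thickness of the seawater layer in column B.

Take the compensation level at the base of the deeper column (depth z_c below the surface of column A) and equate Σ ρ_i t_i down to z_c; mantle fills any gap and the z_c terms cancel.
Column A: 37000×2.65 + (z_c − 37000)×3.23
Column B: 3480×0 + x×1.03 + 6370×2.87 + (z_c − 3480 − 6370 − x)×3.23
The z_c×3.23 term appears on both sides and cancels. Collect the known terms of each column as K = Σ(ρt)_known − 3.23 × (depth of known layers): K_A = 98050 − 3.23×37000 = −21460; K_B = 18281.9 − 3.23×(3480 + 6370) = −13533.6.
Balance: K_A = K_B − x×(3.23 − 1.03), so x = (K_B − K_A)/(3.23 − 1.03) = 7926.4/2.2 = 3600 m.

3600 m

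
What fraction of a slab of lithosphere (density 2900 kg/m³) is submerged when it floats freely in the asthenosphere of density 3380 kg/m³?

0.858

Submerged fraction = ρ_obj/ρ_fluid = 2900/3380 = 0.858.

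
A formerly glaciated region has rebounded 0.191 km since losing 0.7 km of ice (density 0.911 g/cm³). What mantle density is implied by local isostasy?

ρ_m = ρ_ice t / u = 0.911 × 0.7 km/0.191 km = 3.34 g/cm³.

3.34 g/cm³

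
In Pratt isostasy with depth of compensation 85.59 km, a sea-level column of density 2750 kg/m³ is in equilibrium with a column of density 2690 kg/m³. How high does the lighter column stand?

ρ_ref D = ρ (D + h) → h = D (ρ_ref − ρ)/ρ.
h = 85.59 km × (2750 − 2690)/2690 = 1.91 km.

1.91 km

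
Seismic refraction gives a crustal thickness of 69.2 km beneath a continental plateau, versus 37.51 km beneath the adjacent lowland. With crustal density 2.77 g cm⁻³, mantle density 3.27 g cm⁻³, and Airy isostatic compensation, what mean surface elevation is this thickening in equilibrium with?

Excess crust Δ = 69.2 km − 37.51 km = 31.69 km, split between elevation h and root r with h + r = Δ.
Airy balance ρ_c h = (ρ_m − ρ_c) r gives r = h ρ_c/(ρ_m − ρ_c), so h (1 + ρ_c/(ρ_m − ρ_c)) = Δ, i.e. h = Δ (ρ_m − ρ_c)/ρ_m.
h = 31.69 km × 0.5/3.27 = 4.85 km.

4.85 km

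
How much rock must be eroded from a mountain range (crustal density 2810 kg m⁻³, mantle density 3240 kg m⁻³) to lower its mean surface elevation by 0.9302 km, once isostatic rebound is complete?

Net drop Δ = e − u = e − e ρ_c/ρ_m = e (ρ_m − ρ_c)/ρ_m.
e = Δ ρ_m/(ρ_m − ρ_c) = 0.9302 km × 3240/430 = 7.01 km.

7.01 km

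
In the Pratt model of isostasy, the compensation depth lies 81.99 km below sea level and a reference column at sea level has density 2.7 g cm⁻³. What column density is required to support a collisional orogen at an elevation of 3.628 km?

Pratt balance: ρ_ref D = ρ (D + h).
ρ = ρ_ref D/(D + h) = 2.7 × 81.99 km/(81.99 km + 3.628 km) = 2.59 g cm⁻³.

2.59 g cm⁻³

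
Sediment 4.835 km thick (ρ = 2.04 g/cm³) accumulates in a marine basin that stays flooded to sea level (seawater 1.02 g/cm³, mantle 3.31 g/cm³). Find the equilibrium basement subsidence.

2.15 km

Submarine loading: the sediment displaces seawater, and the subsidence is in turn flooded, so s (ρ_m − ρ_w) = t (ρ_sed − ρ_w).
s = 4.835 km × (2.04 − 1.02) / (3.31 − 1.02) = 2.15 km.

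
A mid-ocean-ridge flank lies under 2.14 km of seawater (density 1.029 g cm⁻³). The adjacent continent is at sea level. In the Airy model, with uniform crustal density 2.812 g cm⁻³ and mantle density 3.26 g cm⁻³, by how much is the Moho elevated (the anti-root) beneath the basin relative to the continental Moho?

By Archimedes' principle applied to the lithosphere: replacing crust with seawater at the top is compensated by replacing crust with mantle at the base: d (ρ_c − ρ_w) = a (ρ_m − ρ_c).
a = d (ρ_c − ρ_w)/(ρ_m − ρ_c) = 2.14 km × 1.783/0.448 = 8.52 km.

8.52 km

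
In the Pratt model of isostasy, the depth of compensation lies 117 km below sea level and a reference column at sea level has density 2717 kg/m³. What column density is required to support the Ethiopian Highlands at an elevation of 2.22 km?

2670 kg/m³

Pratt balance: ρ_ref D = ρ (D + h).
ρ = ρ_ref D/(D + h) = 2717 × 117 km/(117 km + 2.22 km) = 2670 kg/m³.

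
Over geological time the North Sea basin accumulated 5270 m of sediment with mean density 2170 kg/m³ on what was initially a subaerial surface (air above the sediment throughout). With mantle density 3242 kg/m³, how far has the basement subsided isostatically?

Subaerial load: s = t ρ_sed / ρ_m = 5270 m × 2170/3242 = 3530 m.

3530 m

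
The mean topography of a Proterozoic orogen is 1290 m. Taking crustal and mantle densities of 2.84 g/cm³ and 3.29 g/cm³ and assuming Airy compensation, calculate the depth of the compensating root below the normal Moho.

In Airy isostatic equilibrium: the weight of the topography is balanced by the buoyancy of the root, ρ_c h = (ρ_m − ρ_c) r.
r = h · ρ_c / (ρ_m − ρ_c) = 1290 m × 2.84 / (3.29 − 2.84) = 8140 m.

8140 m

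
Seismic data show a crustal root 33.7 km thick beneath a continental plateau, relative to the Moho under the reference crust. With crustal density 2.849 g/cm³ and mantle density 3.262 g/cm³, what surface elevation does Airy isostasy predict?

For local isostatic compensation: ρ_c h = (ρ_m − ρ_c) r.
h = r (ρ_m − ρ_c) / ρ_c = 33.7 km × (3.262 − 2.849) / 2.849 = 4.89 km.

4.89 km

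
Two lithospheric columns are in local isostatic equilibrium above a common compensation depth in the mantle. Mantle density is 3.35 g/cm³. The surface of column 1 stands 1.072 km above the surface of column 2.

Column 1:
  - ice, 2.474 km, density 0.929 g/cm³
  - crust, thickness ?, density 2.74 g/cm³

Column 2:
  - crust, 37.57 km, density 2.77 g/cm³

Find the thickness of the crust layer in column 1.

Take the compensation level at the base of the deeper column (depth z_c below the surface of column 1) and equate Σ ρ_i t_i down to z_c; mantle fills any gap and the z_c terms cancel.
Column 1: 2.474×0.929 + x×2.74 + (z_c − 2.474 − x)×3.35
Column 2: 1.072×0 + 37.57×2.77 + (z_c − 1.072 − 37.57)×3.35
The z_c×3.35 term appears on both sides and cancels. Collect the known terms of each column as K = Σ(ρt)_known − 3.35 × (depth of known layers): K_1 = 2.298346 − 3.35×2.474 = −5.989554; K_2 = 104.0689 − 3.35×(1.072 + 37.57) = −25.3818.
Balance: K_1 − x×(3.35 − 2.74) = K_2, so x = (K_1 − K_2)/(3.35 − 2.74) = 19.3922/0.61 = 31.8 km.

31.8 km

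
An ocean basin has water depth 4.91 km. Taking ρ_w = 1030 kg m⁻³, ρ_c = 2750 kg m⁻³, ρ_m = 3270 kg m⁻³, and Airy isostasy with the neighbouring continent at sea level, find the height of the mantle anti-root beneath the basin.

16.2 km

Equating mass per unit area of the two columns: replacing crust with seawater at the top is compensated by replacing crust with mantle at the base: d (ρ_c − ρ_w) = a (ρ_m − ρ_c).
a = d (ρ_c − ρ_w)/(ρ_m − ρ_c) = 4.91 km × 1720/520 = 16.2 km.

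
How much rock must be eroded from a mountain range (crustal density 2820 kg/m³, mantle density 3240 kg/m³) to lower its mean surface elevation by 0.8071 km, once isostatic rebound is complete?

6.23 km

Net drop Δ = e − u = e − e ρ_c/ρ_m = e (ρ_m − ρ_c)/ρ_m.
e = Δ ρ_m/(ρ_m − ρ_c) = 0.8071 km × 3240/420 = 6.23 km.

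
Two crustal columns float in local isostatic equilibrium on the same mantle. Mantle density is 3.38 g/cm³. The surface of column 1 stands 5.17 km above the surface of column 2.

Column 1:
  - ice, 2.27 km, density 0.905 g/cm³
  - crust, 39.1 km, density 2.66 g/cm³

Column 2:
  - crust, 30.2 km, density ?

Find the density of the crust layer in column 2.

2.84 g/cm³

Take the compensation level at the base of the deeper column (depth z_c below the surface of column 1) and equate Σ ρ_i t_i down to z_c; mantle fills any gap and the z_c terms cancel.
Column 1: 2.27×0.905 + 39.1×2.66 + (z_c − 41.37)×3.38
Column 2: 5.17×0 + 30.2×ρ + (z_c − 5.17 − 30.2)×3.38
The z_c×3.38 term appears on both sides and cancels. Collect the known terms of each column as K = Σ(ρt)_known − 3.38 × (depth of known layers): K_1 = 106.06035 − 3.38×41.37 = −33.77025; K_2 = 0 − 3.38×(5.17 + 30.2) = −119.5506.
Balance: K_1 = K_2 + 30.2×ρ, so ρ = (K_1 − K_2)/30.2 = 85.7803/30.2 = 2.84 g/cm³.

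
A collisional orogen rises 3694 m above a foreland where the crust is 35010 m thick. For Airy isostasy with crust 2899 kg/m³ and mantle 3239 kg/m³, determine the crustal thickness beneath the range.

70200 m

Root depth r = h ρ_c / (ρ_m − ρ_c) = 3694 m × 2899 / 340 = 31500 m.
Total thickness = T + h + r = 35010 m + 3694 m + 31500 m = 70200 m.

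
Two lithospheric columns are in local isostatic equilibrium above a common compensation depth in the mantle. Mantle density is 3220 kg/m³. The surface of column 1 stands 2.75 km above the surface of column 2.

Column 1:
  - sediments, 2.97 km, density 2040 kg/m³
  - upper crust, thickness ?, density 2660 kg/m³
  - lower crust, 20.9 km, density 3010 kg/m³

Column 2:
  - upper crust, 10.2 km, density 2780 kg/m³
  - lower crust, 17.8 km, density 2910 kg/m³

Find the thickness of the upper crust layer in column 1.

19.6 km

Take the compensation level at the base of the deeper column (depth z_c below the surface of column 1) and equate Σ ρ_i t_i down to z_c; mantle fills any gap and the z_c terms cancel.
Column 1: 2.97×2040 + x×2660 + 20.9×3010 + (z_c − 23.87 − x)×3220
Column 2: 2.75×0 + 10.2×2780 + 17.8×2910 + (z_c − 2.75 − 28)×3220
The z_c×3220 term appears on both sides and cancels. Collect the known terms of each column as K = Σ(ρt)_known − 3220 × (depth of known layers): K_1 = 68967.8 − 3220×23.87 = −7893.6; K_2 = 80154 − 3220×(2.75 + 28) = −18861.
Balance: K_1 − x×(3220 − 2660) = K_2, so x = (K_1 − K_2)/(3220 − 2660) = 10967.4/560 = 19.6 km.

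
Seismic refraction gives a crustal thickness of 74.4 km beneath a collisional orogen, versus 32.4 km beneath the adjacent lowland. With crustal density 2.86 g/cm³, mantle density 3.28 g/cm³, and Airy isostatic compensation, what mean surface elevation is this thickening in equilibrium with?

Excess crust Δ = 74.4 km − 32.4 km = 42 km, split between elevation h and root r with h + r = Δ.
Airy balance ρ_c h = (ρ_m − ρ_c) r gives r = h ρ_c/(ρ_m − ρ_c), so h (1 + ρ_c/(ρ_m − ρ_c)) = Δ, i.e. h = Δ (ρ_m − ρ_c)/ρ_m.
h = 42 km × 0.42/3.28 = 5.38 km.

5.38 km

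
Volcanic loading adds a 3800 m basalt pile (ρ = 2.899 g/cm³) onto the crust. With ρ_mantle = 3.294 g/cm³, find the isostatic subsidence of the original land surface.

3340 m

Subaerial loading: s = t ρ_load / ρ_m.
s = 3800 m × 2.899/3.294 = 3340 m.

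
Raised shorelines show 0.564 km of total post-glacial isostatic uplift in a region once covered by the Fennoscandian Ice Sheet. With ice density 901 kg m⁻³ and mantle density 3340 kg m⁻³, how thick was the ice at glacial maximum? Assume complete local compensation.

2.09 km

u = t ρ_ice/ρ_m → t = u ρ_m/ρ_ice = 0.564 km × 3340/901 = 2.09 km.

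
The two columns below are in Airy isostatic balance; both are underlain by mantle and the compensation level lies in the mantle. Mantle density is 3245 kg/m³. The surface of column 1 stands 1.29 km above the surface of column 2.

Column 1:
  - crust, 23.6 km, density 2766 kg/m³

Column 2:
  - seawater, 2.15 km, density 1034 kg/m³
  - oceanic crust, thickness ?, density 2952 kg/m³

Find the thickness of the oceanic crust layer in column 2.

Take the compensation level at the base of the deeper column (depth z_c below the surface of column 1) and equate Σ ρ_i t_i down to z_c; mantle fills any gap and the z_c terms cancel.
Column 1: 23.6×2766 + (z_c − 23.6)×3245
Column 2: 1.29×0 + 2.15×1034 + x×2952 + (z_c − 1.29 − 2.15 − x)×3245
The z_c×3245 term appears on both sides and cancels. Collect the known terms of each column as K = Σ(ρt)_known − 3245 × (depth of known layers): K_1 = 65277.6 − 3245×23.6 = −11304.4; K_2 = 2223.1 − 3245×(1.29 + 2.15) = −8939.7.
Balance: K_1 = K_2 − x×(3245 − 2952), so x = (K_2 − K_1)/(3245 − 2952) = 2364.7/293 = 8.07 km.

8.07 km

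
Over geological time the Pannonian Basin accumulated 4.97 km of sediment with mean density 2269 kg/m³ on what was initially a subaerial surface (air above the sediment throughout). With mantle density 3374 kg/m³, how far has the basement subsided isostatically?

Subaerial load: s = t ρ_sed / ρ_m = 4.97 km × 2269/3374 = 3.34 km.

3.34 km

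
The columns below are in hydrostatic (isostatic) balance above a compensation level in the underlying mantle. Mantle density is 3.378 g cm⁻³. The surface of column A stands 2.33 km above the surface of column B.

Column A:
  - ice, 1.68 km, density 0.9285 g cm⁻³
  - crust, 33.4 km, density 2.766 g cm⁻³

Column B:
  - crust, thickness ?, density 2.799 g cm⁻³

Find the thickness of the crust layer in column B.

28.8 km

Take the compensation level at the base of the deeper column (depth z_c below the surface of column A) and equate Σ ρ_i t_i down to z_c; mantle fills any gap and the z_c terms cancel.
Column A: 1.68×0.9285 + 33.4×2.766 + (z_c − 35.08)×3.378
Column B: 2.33×0 + x×2.799 + (z_c − 2.33 − 0 − x)×3.378
The z_c×3.378 term appears on both sides and cancels. Collect the known terms of each column as K = Σ(ρt)_known − 3.378 × (depth of known layers): K_A = 93.94428 − 3.378×35.08 = −24.55596; K_B = 0 − 3.378×(2.33 + 0) = −7.87074.
Balance: K_A = K_B − x×(3.378 − 2.799), so x = (K_B − K_A)/(3.378 − 2.799) = 16.6852/0.579 = 28.8 km.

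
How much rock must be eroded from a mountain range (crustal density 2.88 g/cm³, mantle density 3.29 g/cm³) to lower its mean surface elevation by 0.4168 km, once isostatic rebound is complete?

3.34 km

Net drop Δ = e − u = e − e ρ_c/ρ_m = e (ρ_m − ρ_c)/ρ_m.
e = Δ ρ_m/(ρ_m − ρ_c) = 0.4168 km × 3.29/0.41 = 3.34 km.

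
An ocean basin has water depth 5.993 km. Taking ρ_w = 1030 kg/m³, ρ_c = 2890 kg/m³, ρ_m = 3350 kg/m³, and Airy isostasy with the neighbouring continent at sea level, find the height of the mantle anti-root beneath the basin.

24.2 km

Isostatic balance requires: replacing crust with seawater at the top is compensated by replacing crust with mantle at the base: d (ρ_c − ρ_w) = a (ρ_m − ρ_c).
a = d (ρ_c − ρ_w)/(ρ_m − ρ_c) = 5.993 km × 1860/460 = 24.2 km.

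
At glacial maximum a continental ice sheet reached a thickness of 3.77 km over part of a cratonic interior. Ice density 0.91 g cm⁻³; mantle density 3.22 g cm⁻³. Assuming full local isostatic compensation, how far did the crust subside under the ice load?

1.07 km

Isostatic balance requires: the ice load ρ_ice t is balanced by mantle displaced below, ρ_m s.
s = t ρ_ice / ρ_m = 3.77 km × 0.91/3.22 = 1.07 km.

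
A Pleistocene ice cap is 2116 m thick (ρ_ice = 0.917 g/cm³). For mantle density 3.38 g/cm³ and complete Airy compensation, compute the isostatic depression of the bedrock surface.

574 m

By Archimedes' principle applied to the lithosphere: the ice load ρ_ice t is balanced by mantle displaced below, ρ_m s.
s = t ρ_ice / ρ_m = 2116 m × 0.917/3.38 = 574 m.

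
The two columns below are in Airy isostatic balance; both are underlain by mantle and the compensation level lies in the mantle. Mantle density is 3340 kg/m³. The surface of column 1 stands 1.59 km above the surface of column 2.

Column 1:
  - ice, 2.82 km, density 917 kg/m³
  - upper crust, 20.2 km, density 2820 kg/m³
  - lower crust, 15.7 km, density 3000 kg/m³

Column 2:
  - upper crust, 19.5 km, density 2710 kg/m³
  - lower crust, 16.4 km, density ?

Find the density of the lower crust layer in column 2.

Take the compensation level at the base of the deeper column (depth z_c below the surface of column 1) and equate Σ ρ_i t_i down to z_c; mantle fills any gap and the z_c terms cancel.
Column 1: 2.82×917 + 20.2×2820 + 15.7×3000 + (z_c − 38.72)×3340
Column 2: 1.59×0 + 19.5×2710 + 16.4×ρ + (z_c − 1.59 − 35.9)×3340
The z_c×3340 term appears on both sides and cancels. Collect the known terms of each column as K = Σ(ρt)_known − 3340 × (depth of known layers): K_1 = 106649.94 − 3340×38.72 = −22674.86; K_2 = 52845 − 3340×(1.59 + 35.9) = −72371.6.
Balance: K_1 = K_2 + 16.4×ρ, so ρ = (K_1 − K_2)/16.4 = 49696.7/16.4 = 3030 kg/m³.

3030 kg/m³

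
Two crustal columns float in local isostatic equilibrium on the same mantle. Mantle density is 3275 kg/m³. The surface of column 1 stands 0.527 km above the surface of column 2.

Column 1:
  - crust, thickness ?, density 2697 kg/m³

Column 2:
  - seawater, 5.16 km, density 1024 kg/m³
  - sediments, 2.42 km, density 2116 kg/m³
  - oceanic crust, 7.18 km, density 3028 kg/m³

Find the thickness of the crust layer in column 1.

Take the compensation level at the base of the deeper column (depth z_c below the surface of column 1) and equate Σ ρ_i t_i down to z_c; mantle fills any gap and the z_c terms cancel.
Column 1: x×2697 + (z_c − 0 − x)×3275
Column 2: 0.527×0 + 5.16×1024 + 2.42×2116 + 7.18×3028 + (z_c − 0.527 − 14.76)×3275
The z_c×3275 term appears on both sides and cancels. Collect the known terms of each column as K = Σ(ρt)_known − 3275 × (depth of known layers): K_1 = 0 − 3275×0 = 0; K_2 = 32145.6 − 3275×(0.527 + 14.76) = −17919.325.
Balance: K_1 − x×(3275 − 2697) = K_2, so x = (K_1 − K_2)/(3275 − 2697) = 17919.3/578 = 31 km.

31 km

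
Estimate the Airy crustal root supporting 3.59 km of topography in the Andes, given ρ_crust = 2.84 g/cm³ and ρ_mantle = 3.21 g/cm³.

27.6 km

Isostatic balance requires: the weight of the topography is balanced by the buoyancy of the root, ρ_c h = (ρ_m − ρ_c) r.
r = h · ρ_c / (ρ_m − ρ_c) = 3.59 km × 2.84 / (3.21 − 2.84) = 27.6 km.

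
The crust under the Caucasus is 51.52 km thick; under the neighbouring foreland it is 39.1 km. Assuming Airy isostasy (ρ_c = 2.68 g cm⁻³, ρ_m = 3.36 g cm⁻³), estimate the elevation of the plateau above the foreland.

Excess crust Δ = 51.52 km − 39.1 km = 12.42 km, split between elevation h and root r with h + r = Δ.
Airy balance ρ_c h = (ρ_m − ρ_c) r gives r = h ρ_c/(ρ_m − ρ_c), so h (1 + ρ_c/(ρ_m − ρ_c)) = Δ, i.e. h = Δ (ρ_m − ρ_c)/ρ_m.
h = 12.42 km × 0.68/3.36 = 2.51 km.

2.51 km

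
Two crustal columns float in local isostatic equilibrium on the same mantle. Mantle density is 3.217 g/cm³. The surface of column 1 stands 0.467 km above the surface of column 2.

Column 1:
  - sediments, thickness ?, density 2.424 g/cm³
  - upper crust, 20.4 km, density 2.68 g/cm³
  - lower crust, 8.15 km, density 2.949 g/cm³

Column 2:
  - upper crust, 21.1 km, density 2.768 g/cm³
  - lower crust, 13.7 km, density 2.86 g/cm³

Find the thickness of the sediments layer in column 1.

3.44 km

Take the compensation level at the base of the deeper column (depth z_c below the surface of column 1) and equate Σ ρ_i t_i down to z_c; mantle fills any gap and the z_c terms cancel.
Column 1: x×2.424 + 20.4×2.68 + 8.15×2.949 + (z_c − 28.55 − x)×3.217
Column 2: 0.467×0 + 21.1×2.768 + 13.7×2.86 + (z_c − 0.467 − 34.8)×3.217
The z_c×3.217 term appears on both sides and cancels. Collect the known terms of each column as K = Σ(ρt)_known − 3.217 × (depth of known layers): K_1 = 78.70635 − 3.217×28.55 = −13.139; K_2 = 97.5868 − 3.217×(0.467 + 34.8) = −15.867139.
Balance: K_1 − x×(3.217 − 2.424) = K_2, so x = (K_1 − K_2)/(3.217 − 2.424) = 2.72814/0.793 = 3.44 km.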